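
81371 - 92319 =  - 10948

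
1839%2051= 1839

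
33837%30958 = 2879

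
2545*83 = 211235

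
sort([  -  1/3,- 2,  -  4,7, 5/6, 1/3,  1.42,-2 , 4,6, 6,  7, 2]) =[ - 4, - 2,  -  2, - 1/3, 1/3, 5/6, 1.42,2,  4,6,6, 7, 7] 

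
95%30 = 5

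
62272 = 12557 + 49715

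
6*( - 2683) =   -  16098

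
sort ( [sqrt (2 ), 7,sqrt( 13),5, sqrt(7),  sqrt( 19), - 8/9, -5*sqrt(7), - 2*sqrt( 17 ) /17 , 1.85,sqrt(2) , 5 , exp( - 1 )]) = [ -5*sqrt(7 ), - 8/9,  -  2*sqrt( 17)/17,exp ( - 1),sqrt(2), sqrt( 2), 1.85,sqrt( 7), sqrt( 13) , sqrt( 19), 5, 5 , 7] 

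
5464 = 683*8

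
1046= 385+661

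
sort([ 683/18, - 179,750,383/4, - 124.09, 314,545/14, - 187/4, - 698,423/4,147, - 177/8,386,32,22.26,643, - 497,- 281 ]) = [ - 698, - 497,-281, - 179, - 124.09,  -  187/4, - 177/8,22.26, 32 , 683/18, 545/14,383/4, 423/4, 147,314, 386,643,750]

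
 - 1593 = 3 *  ( - 531 ) 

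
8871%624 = 135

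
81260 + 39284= 120544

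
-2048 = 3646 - 5694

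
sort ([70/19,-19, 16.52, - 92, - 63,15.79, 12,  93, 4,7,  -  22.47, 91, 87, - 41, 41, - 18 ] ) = [ - 92 ,  -  63, - 41, - 22.47, - 19, - 18, 70/19,4,7, 12, 15.79, 16.52, 41, 87,91,93]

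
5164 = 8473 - 3309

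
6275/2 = 3137 + 1/2 = 3137.50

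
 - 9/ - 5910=3/1970 = 0.00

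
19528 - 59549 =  - 40021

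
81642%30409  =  20824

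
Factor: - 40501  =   - 101^1*401^1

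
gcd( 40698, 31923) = 9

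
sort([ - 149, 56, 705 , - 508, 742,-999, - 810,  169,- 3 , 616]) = [ - 999, - 810,-508 ,-149,  -  3,56,169,  616, 705, 742 ]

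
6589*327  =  2154603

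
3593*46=165278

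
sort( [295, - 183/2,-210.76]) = [ - 210.76, - 183/2,  295] 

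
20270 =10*2027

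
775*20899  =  16196725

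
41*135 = 5535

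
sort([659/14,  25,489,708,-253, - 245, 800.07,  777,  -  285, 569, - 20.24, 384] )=[ - 285, - 253, - 245, - 20.24, 25,659/14,384,489,569,708, 777, 800.07] 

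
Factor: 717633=3^3*7^1*3797^1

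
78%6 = 0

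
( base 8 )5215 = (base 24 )4GD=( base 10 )2701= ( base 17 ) 95F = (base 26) 3pn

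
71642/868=82 + 233/434 = 82.54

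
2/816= 1/408 = 0.00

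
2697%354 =219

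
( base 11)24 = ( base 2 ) 11010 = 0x1a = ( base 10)26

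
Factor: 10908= 2^2 * 3^3*101^1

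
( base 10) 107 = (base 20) 57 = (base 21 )52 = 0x6B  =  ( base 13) 83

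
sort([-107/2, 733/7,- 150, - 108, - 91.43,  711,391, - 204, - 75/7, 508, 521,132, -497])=[ - 497 , - 204, - 150 , - 108,- 91.43, - 107/2, - 75/7,733/7, 132,391,508,521,711]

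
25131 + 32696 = 57827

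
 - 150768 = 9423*(- 16)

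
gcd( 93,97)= 1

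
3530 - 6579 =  - 3049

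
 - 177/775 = - 1 +598/775  =  -0.23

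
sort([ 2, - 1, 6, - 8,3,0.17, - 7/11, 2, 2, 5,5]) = [  -  8, - 1, - 7/11,0.17,2, 2,2, 3,5, 5,6]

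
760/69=11 + 1/69=11.01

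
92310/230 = 9231/23 = 401.35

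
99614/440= 226 + 87/220 = 226.40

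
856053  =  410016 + 446037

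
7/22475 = 7/22475 = 0.00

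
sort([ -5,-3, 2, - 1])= [ - 5, - 3,-1, 2] 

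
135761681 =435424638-299662957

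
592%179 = 55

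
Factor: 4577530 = 2^1 * 5^1*653^1 * 701^1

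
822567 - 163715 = 658852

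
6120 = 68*90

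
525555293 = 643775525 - 118220232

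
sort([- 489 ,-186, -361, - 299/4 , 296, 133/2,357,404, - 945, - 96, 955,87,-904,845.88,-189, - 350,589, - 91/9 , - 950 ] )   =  [ - 950, - 945, - 904, - 489, - 361, - 350 , - 189,  -  186,-96,-299/4, - 91/9,133/2, 87,296,357, 404,589 , 845.88,955 ]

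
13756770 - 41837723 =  - 28080953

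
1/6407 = 1/6407= 0.00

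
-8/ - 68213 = 8/68213 = 0.00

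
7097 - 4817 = 2280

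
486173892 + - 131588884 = 354585008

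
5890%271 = 199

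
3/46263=1/15421 = 0.00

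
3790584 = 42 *90252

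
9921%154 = 65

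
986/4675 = 58/275 = 0.21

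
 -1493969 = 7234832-8728801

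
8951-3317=5634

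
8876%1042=540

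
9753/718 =9753/718= 13.58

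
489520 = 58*8440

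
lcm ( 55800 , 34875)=279000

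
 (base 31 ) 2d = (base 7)135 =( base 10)75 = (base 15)50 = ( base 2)1001011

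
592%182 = 46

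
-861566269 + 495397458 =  - 366168811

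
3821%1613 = 595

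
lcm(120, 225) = 1800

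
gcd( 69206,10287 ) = 1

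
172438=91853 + 80585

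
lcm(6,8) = 24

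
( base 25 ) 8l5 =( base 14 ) 2030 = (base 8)12632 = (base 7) 22060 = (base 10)5530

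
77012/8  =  9626+1/2 = 9626.50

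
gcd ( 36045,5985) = 45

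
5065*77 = 390005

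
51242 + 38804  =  90046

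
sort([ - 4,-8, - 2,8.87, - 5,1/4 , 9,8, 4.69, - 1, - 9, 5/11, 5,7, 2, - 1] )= [ - 9, - 8,  -  5, - 4  , - 2, - 1, - 1,1/4,5/11, 2,4.69, 5,  7,  8,8.87,9]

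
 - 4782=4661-9443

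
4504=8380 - 3876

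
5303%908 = 763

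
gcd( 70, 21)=7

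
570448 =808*706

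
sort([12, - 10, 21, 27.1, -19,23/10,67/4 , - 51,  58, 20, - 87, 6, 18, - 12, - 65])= [  -  87,-65,-51, - 19, - 12, - 10,23/10 , 6,12, 67/4,18, 20, 21, 27.1, 58]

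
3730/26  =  143 + 6/13 = 143.46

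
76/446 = 38/223 = 0.17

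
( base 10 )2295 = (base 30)2gf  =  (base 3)10011000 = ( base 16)8F7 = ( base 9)3130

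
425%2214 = 425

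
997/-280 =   -  997/280 = - 3.56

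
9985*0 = 0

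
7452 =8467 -1015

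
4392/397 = 11 + 25/397 = 11.06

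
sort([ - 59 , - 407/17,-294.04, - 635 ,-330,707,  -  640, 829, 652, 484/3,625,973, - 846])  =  [ - 846, - 640, - 635,  -  330, - 294.04,  -  59, - 407/17, 484/3, 625,652, 707,829, 973 ] 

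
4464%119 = 61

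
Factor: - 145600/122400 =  - 182/153 =- 2^1*3^( - 2)*7^1*13^1 * 17^( - 1 ) 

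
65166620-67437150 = -2270530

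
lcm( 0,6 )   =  0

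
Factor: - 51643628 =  - 2^2*3517^1 *3671^1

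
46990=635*74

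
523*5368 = 2807464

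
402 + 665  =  1067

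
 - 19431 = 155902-175333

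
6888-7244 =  - 356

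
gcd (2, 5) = 1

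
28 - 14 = 14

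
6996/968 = 159/22  =  7.23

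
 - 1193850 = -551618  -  642232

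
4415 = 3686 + 729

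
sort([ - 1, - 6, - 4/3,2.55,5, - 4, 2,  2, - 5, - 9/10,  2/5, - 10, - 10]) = [ - 10, - 10,-6, - 5,-4, - 4/3, - 1, - 9/10, 2/5,2,2,2.55,5 ]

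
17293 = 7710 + 9583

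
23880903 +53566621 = 77447524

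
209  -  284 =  - 75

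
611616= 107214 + 504402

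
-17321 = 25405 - 42726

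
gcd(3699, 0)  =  3699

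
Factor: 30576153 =3^1*10192051^1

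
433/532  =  433/532 = 0.81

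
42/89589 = 14/29863=0.00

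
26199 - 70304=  - 44105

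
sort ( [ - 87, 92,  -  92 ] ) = [ - 92, - 87,  92]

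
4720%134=30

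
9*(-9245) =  - 83205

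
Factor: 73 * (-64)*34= -158848= -2^7*17^1 *73^1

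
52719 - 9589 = 43130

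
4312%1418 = 58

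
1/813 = 1/813 = 0.00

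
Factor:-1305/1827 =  - 5/7 = -5^1*7^(-1) 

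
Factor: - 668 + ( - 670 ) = - 1338  =  -  2^1*3^1*223^1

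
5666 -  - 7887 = 13553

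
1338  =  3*446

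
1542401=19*81179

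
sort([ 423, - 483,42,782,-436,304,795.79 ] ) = [  -  483, - 436,42,304,  423,782,795.79 ] 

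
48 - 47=1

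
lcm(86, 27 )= 2322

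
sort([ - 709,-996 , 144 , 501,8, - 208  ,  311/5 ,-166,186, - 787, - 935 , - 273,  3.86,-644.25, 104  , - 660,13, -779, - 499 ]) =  [  -  996, -935,-787, - 779, - 709, - 660 ,-644.25, - 499,-273, -208, - 166,3.86,8, 13,311/5, 104,144,  186,501 ] 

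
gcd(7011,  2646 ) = 9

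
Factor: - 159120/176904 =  - 170/189 = - 2^1*3^( - 3)*5^1 * 7^( - 1 )  *  17^1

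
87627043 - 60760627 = 26866416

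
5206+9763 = 14969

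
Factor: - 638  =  -2^1*11^1*29^1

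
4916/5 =4916/5 = 983.20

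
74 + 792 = 866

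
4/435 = 4/435 = 0.01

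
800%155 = 25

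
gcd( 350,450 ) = 50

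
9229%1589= 1284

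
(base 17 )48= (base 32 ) 2c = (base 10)76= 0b1001100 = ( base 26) 2O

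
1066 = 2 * 533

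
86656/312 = 10832/39 = 277.74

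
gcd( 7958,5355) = 1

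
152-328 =-176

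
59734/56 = 29867/28= 1066.68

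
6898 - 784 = 6114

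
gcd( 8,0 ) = 8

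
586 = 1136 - 550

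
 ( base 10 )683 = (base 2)1010101011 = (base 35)ji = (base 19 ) 1GI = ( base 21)1BB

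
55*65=3575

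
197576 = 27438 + 170138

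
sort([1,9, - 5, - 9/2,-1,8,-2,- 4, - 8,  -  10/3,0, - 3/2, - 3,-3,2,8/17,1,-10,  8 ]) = [ - 10, - 8,  -  5  , - 9/2, - 4, - 10/3, - 3, - 3, - 2,-3/2, - 1, 0,8/17,1,1,2,8,8,  9 ] 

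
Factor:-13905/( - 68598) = 2^( -1)*3^1*5^1  *  37^ ( - 1)=15/74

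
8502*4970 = 42254940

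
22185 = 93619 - 71434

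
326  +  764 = 1090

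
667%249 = 169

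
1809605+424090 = 2233695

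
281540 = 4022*70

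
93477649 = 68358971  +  25118678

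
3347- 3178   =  169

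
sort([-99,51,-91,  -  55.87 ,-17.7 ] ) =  [-99,-91, - 55.87, - 17.7,51] 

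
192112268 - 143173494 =48938774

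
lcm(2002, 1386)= 18018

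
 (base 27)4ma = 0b110111000000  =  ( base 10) 3520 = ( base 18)AFA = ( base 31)3kh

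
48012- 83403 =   -  35391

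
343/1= 343 = 343.00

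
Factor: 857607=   3^1*487^1*587^1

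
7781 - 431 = 7350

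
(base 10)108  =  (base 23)4G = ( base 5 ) 413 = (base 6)300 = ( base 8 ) 154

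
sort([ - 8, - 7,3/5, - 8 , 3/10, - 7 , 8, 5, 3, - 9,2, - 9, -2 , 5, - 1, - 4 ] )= [  -  9, - 9,  -  8 ,  -  8 ,-7, - 7,  -  4,-2,  -  1,3/10, 3/5, 2,3, 5,5, 8]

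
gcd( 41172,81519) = 3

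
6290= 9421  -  3131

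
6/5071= 6/5071 = 0.00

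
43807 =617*71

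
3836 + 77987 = 81823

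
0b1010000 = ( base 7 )143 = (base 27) 2q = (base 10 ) 80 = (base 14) 5A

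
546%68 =2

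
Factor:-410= - 2^1*5^1*41^1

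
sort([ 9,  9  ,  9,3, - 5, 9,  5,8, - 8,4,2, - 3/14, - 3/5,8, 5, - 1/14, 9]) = [ - 8, - 5,-3/5, - 3/14, - 1/14,2,3,4,5, 5,8,  8,9, 9,  9,9,  9] 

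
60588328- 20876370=39711958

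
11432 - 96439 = -85007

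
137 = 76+61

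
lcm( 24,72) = 72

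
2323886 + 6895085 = 9218971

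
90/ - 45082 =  - 45/22541  =  - 0.00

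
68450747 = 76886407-8435660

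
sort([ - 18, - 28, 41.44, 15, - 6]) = [ - 28,-18, - 6,15, 41.44 ] 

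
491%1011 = 491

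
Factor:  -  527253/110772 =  - 2^( - 2 )*3^(-1 )*17^( - 1 )*971^1 = - 971/204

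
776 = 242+534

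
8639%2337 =1628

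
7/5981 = 7/5981 = 0.00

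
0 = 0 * 5810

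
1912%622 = 46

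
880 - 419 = 461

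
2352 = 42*56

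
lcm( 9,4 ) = 36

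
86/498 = 43/249 = 0.17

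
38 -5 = 33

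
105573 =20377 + 85196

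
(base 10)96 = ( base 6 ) 240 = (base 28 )3C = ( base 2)1100000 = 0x60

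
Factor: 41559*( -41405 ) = -3^1*5^1 * 7^3 * 13^2*1979^1  =  -1720750395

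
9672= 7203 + 2469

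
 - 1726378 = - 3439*502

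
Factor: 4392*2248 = 2^6*3^2*61^1*281^1 = 9873216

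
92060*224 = 20621440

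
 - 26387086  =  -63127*418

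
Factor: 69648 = 2^4*3^1*1451^1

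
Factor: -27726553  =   - 2903^1*9551^1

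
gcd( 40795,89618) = 1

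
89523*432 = 38673936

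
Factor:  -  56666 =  - 2^1 *29^1*977^1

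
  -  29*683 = -19807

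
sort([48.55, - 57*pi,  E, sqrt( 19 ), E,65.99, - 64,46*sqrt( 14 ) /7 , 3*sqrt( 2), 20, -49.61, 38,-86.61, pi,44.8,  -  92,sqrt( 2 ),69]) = [ - 57 * pi,-92 ,-86.61,-64, - 49.61,sqrt ( 2 ), E, E, pi, 3 * sqrt( 2), sqrt( 19),20, 46*sqrt( 14) /7, 38, 44.8, 48.55, 65.99, 69]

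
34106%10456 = 2738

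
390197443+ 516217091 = 906414534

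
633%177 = 102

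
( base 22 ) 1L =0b101011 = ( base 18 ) 27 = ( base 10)43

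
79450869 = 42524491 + 36926378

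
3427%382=371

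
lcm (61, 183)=183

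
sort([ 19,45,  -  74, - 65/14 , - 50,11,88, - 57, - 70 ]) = [ - 74, - 70, - 57, - 50,-65/14,  11, 19,45,  88]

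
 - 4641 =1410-6051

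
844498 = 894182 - 49684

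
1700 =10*170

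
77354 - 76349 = 1005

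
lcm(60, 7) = 420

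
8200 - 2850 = 5350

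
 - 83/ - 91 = 83/91 =0.91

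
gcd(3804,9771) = 3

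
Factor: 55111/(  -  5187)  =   - 7873/741=- 3^(-1) * 13^(-1)*19^( - 1 ) * 7873^1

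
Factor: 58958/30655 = 2^1 * 5^(-1)*41^1*719^1*6131^( - 1) 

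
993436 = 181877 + 811559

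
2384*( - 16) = -38144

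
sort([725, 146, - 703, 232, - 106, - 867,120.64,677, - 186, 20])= [-867, - 703,-186, - 106,20, 120.64,146,232, 677, 725]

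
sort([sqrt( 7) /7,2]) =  [sqrt ( 7)/7,2]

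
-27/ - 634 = 27/634=0.04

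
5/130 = 1/26 = 0.04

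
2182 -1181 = 1001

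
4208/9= 4208/9 = 467.56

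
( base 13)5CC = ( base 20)2AD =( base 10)1013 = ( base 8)1765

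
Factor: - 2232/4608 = -31/64 =- 2^ ( - 6)*31^1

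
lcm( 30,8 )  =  120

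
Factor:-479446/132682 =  - 589/163 = - 19^1*31^1 * 163^( - 1)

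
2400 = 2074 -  - 326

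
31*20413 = 632803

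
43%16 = 11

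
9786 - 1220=8566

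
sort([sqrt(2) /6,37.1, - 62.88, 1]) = [ -62.88,sqrt( 2)/6, 1,37.1]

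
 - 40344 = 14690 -55034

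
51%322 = 51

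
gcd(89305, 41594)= 1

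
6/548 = 3/274 = 0.01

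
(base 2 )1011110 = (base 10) 94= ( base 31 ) 31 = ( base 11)86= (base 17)59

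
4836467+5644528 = 10480995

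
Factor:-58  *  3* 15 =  - 2610  =  - 2^1 *3^2*5^1*29^1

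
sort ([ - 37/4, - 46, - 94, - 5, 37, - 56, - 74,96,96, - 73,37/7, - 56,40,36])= [ - 94 , - 74, - 73 , - 56, - 56, - 46, - 37/4,-5, 37/7,  36,37,40,96,96]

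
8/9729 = 8/9729 = 0.00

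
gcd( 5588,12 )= 4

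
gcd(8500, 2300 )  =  100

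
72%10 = 2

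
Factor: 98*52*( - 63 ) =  - 2^3*3^2*7^3*13^1 = - 321048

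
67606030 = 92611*730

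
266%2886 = 266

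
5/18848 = 5/18848=0.00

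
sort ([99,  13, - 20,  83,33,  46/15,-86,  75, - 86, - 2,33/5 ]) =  [ - 86, - 86, - 20, - 2,46/15,33/5,13,  33,  75, 83,99 ]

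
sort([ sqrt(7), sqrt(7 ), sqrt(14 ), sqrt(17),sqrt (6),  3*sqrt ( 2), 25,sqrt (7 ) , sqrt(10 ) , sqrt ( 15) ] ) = [ sqrt(6),sqrt ( 7) , sqrt(7),  sqrt ( 7), sqrt(10),sqrt(14 ), sqrt( 15),sqrt ( 17 ), 3*sqrt(2 ), 25]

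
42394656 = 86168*492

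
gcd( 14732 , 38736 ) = 4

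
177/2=177/2 = 88.50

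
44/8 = 11/2  =  5.50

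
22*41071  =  903562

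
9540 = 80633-71093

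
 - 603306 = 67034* (  -  9 )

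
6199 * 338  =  2095262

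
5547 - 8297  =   - 2750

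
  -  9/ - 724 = 9/724 = 0.01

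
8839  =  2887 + 5952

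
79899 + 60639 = 140538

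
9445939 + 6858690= 16304629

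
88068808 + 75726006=163794814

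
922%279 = 85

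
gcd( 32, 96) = 32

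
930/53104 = 465/26552   =  0.02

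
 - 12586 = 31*( - 406)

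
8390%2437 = 1079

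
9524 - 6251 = 3273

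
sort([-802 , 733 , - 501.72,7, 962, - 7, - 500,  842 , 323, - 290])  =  [ - 802, - 501.72,-500,- 290 ,  -  7,7, 323,733, 842,962]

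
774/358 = 2 + 29/179 = 2.16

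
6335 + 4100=10435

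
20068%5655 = 3103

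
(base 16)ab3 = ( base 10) 2739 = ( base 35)289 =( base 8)5263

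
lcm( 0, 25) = 0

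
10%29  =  10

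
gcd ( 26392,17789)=1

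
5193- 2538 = 2655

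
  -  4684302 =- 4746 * 987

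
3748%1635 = 478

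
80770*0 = 0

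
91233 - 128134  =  -36901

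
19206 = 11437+7769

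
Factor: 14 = 2^1*7^1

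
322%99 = 25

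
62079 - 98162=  - 36083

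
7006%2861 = 1284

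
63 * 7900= 497700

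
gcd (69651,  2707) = 1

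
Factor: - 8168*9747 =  - 79613496 = - 2^3  *  3^3*19^2*1021^1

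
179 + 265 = 444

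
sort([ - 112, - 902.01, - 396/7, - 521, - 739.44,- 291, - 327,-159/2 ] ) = [  -  902.01, - 739.44, - 521, - 327, - 291 ,-112, - 159/2,-396/7]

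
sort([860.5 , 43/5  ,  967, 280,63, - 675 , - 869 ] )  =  [ - 869 ,- 675,43/5,63 , 280,860.5, 967] 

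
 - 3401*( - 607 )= 2064407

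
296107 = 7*42301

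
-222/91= - 3 + 51/91 = -2.44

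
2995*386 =1156070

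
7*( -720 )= - 5040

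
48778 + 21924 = 70702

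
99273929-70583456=28690473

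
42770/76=562+29/38 = 562.76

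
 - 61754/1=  - 61754 = - 61754.00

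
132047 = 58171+73876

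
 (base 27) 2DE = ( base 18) 5b5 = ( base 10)1823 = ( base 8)3437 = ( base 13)AA3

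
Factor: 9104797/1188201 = 3^( - 1 )*7^( - 2 ) * 13^1*59^ ( - 1)  *137^( - 1)* 263^1*2663^1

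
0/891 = 0=0.00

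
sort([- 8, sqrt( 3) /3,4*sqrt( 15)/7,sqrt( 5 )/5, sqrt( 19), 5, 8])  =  [ - 8,sqrt (5)/5, sqrt( 3 ) /3,  4*sqrt(15)/7, sqrt (19), 5, 8]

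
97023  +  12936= 109959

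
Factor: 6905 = 5^1*1381^1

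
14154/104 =7077/52 = 136.10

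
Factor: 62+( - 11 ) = 51 = 3^1*17^1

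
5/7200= 1/1440 = 0.00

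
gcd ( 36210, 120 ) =30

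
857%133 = 59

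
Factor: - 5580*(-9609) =2^2*3^3*5^1*31^1*3203^1= 53618220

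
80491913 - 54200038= 26291875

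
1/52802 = 1/52802 = 0.00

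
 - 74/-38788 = 37/19394 =0.00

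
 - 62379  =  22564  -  84943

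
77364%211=138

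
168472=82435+86037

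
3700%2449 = 1251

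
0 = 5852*0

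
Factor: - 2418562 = - 2^1*1209281^1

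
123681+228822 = 352503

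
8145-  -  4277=12422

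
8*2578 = 20624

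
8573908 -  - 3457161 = 12031069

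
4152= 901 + 3251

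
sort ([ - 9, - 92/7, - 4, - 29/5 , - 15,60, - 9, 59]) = [-15,-92/7,-9, - 9,- 29/5, - 4,59, 60]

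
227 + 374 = 601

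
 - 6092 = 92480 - 98572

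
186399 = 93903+92496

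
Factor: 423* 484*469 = 96019308=   2^2*3^2*7^1*11^2*47^1*67^1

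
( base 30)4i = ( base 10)138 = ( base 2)10001010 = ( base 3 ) 12010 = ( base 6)350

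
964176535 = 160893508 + 803283027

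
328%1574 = 328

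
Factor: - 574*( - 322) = 184828 = 2^2*7^2*23^1 * 41^1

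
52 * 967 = 50284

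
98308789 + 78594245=176903034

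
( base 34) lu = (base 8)1350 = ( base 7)2112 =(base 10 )744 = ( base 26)12G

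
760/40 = 19 = 19.00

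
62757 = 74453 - 11696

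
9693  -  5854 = 3839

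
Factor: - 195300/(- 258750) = 2^1*5^( - 2 )*7^1*23^(  -  1)*31^1  =  434/575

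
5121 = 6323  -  1202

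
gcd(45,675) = 45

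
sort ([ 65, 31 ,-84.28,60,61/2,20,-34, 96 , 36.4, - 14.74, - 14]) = [-84.28, - 34 , - 14.74, - 14 , 20,61/2 , 31  ,  36.4,60,65,96 ]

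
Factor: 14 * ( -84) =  - 1176 =- 2^3*3^1 * 7^2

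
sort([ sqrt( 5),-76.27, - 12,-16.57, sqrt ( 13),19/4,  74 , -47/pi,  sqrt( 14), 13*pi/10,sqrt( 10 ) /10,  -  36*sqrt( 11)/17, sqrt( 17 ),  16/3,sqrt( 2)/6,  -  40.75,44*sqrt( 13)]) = [ - 76.27, - 40.75,- 16.57, - 47/pi,  -  12,-36 * sqrt( 11)/17,sqrt (2)/6,sqrt( 10)/10, sqrt( 5) , sqrt( 13),  sqrt( 14), 13 * pi/10, sqrt(17) , 19/4, 16/3,  74,  44*sqrt( 13) ]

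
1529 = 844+685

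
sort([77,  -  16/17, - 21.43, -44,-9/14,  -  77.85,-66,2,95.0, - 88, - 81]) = [-88, - 81, - 77.85, - 66, - 44,-21.43, -16/17,  -  9/14,2,77,95.0]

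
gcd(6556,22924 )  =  44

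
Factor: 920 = 2^3*5^1*23^1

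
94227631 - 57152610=37075021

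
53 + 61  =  114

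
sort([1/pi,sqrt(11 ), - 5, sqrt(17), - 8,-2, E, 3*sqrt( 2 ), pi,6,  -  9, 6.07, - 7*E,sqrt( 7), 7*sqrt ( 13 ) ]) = [-7*E, - 9, - 8,  -  5,  -  2, 1/pi, sqrt(7), E, pi, sqrt(11 ),sqrt(17) , 3*sqrt(2 ), 6,  6.07, 7*sqrt( 13) ] 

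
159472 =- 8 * ( - 19934) 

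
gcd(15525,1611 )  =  9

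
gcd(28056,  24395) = 7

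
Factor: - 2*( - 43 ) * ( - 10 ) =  - 860  =  - 2^2 * 5^1*43^1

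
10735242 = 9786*1097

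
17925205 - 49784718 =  - 31859513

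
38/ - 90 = -1  +  26/45 = - 0.42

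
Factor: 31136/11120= 14/5 = 2^1*5^( - 1)*7^1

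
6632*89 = 590248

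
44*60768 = 2673792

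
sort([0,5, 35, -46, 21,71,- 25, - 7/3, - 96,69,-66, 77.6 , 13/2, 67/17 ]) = [ - 96,-66 ,-46 , - 25, - 7/3, 0, 67/17, 5,13/2,  21,35,69, 71, 77.6]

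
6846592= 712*9616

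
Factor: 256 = 2^8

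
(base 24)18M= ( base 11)659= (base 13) 48A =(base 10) 790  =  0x316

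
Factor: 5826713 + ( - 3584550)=7^1 *11^1*37^1*787^1= 2242163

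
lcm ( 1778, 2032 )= 14224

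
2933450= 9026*325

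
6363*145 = 922635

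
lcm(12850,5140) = 25700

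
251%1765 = 251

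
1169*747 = 873243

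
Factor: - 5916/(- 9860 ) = 3/5 = 3^1 * 5^( - 1 ) 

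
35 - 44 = - 9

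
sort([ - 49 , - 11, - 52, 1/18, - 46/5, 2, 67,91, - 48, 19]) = [ - 52,-49, - 48  , - 11,-46/5, 1/18,2, 19 , 67, 91 ] 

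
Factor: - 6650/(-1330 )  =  5   =  5^1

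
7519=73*103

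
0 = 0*65826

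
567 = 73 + 494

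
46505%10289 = 5349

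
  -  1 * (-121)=121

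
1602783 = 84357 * 19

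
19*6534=124146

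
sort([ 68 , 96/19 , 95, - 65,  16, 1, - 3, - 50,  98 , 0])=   [ - 65, - 50, - 3, 0 , 1,  96/19,  16 , 68 , 95,98]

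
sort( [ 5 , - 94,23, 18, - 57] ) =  [ - 94, - 57, 5,18,23]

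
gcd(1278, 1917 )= 639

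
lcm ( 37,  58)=2146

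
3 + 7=10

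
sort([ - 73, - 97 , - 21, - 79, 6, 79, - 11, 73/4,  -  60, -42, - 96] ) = [ - 97, - 96, - 79,-73, - 60, - 42 , - 21, - 11,6, 73/4, 79] 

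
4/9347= 4/9347 = 0.00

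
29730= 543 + 29187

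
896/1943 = 896/1943 = 0.46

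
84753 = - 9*( - 9417)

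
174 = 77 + 97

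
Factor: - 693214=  - 2^1*346607^1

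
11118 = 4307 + 6811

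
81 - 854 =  - 773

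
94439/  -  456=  - 208 + 409/456 = -207.10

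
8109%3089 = 1931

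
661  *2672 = 1766192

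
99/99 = 1 = 1.00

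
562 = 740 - 178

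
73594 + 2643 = 76237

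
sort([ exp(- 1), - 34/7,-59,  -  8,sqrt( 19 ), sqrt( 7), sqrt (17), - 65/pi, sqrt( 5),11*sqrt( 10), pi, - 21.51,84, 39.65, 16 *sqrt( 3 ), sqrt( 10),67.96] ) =[ - 59,-21.51 , - 65/pi , - 8,  -  34/7,exp(  -  1), sqrt( 5), sqrt( 7), pi,sqrt( 10),sqrt( 17),sqrt( 19), 16*sqrt (3),11*sqrt(10),39.65,67.96, 84]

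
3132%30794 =3132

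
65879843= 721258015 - 655378172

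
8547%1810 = 1307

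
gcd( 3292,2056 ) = 4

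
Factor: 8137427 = 97^1*83891^1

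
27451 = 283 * 97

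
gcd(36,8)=4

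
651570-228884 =422686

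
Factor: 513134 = 2^1*256567^1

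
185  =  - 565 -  - 750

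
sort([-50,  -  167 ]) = [-167, - 50 ] 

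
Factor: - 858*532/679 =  - 65208/97 = -2^3 * 3^1 * 11^1*13^1 * 19^1*97^( - 1) 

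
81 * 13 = 1053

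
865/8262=865/8262 = 0.10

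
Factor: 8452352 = 2^8*137^1 * 241^1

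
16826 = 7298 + 9528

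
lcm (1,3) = 3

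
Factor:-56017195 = - 5^1*13^1*861803^1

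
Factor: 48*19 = 912 = 2^4*3^1*19^1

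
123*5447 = 669981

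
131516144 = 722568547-591052403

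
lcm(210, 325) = 13650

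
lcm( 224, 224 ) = 224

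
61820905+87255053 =149075958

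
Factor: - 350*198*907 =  - 2^2*3^2*5^2* 7^1*11^1*907^1 = - 62855100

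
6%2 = 0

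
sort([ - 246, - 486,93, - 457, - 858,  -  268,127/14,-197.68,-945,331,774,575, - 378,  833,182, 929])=[ - 945, - 858,-486, - 457, - 378,- 268,- 246, - 197.68, 127/14,93,  182,  331, 575, 774,  833, 929]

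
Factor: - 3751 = - 11^2*31^1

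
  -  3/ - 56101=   3/56101 = 0.00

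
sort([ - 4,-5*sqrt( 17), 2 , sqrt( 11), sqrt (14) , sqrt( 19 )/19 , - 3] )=[ - 5*sqrt ( 17 ), - 4, - 3,sqrt( 19)/19, 2, sqrt(11), sqrt(14)] 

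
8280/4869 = 920/541 = 1.70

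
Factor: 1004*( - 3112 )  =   - 2^5*251^1*389^1 =- 3124448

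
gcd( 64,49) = 1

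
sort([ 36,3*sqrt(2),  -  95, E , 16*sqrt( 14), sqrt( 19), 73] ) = [-95, E, 3*sqrt(2 ),sqrt( 19), 36, 16*sqrt( 14 ), 73] 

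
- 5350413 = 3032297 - 8382710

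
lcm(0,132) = 0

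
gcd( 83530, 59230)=10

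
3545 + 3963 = 7508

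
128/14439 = 128/14439 = 0.01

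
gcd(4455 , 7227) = 99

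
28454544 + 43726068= 72180612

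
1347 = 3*449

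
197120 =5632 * 35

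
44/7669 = 44/7669  =  0.01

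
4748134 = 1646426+3101708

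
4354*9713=42290402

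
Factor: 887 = 887^1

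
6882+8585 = 15467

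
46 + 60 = 106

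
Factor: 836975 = 5^2* 33479^1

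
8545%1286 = 829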